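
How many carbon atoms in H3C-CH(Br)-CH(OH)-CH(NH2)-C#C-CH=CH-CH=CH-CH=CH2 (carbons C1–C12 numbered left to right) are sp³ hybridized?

4

C1: sp3 ✓
C2: sp3 ✓
C3: sp3 ✓
C4: sp3 ✓
C5: sp
C6: sp
C7: sp2
C8: sp2
C9: sp2
C10: sp2
C11: sp2
C12: sp2
C1, C2, C3, C4 → 4 sp3 carbons.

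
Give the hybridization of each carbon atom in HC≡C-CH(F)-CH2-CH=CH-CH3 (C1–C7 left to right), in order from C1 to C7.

C1 sp, C2 sp, C3 sp3, C4 sp3, C5 sp2, C6 sp2, C7 sp3

C1: 2 σ bonds, plus two π bonds; 2 regions of electron density → sp.
C2: 2 σ bonds, plus two π bonds — 2 electron domains, sp.
C3 — 4 σ bonds. Steric number 4, so sp3.
C4: 4 σ bonds; 4 regions of electron density → sp3.
C5: 3 σ bonds, plus one π bond; 3 regions of electron density → sp2.
C6 — 3 σ bonds, plus one π bond. Steric number 3, so sp2.
C7: 4 σ bonds — 4 electron domains, sp3.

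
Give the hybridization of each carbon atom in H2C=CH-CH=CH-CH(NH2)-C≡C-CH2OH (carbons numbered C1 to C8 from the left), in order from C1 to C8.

C1 has 3 σ bonds, plus one π bond: steric number 3 → sp2.
C2 carries 3 σ bonds, plus one π bond, giving a steric number of 3, so it is sp2.
C3 carries 3 σ bonds, plus one π bond, giving a steric number of 3, so it is sp2.
C4: 3 σ bonds, plus one π bond — 3 electron domains, sp2.
C5 carries 4 σ bonds, giving a steric number of 4, so it is sp3.
C6 has 2 σ bonds, plus two π bonds: steric number 2 → sp.
C7: 2 σ bonds, plus two π bonds — 2 electron domains, sp.
C8 (4 σ bonds) has steric number 4: sp3.

C1 sp2, C2 sp2, C3 sp2, C4 sp2, C5 sp3, C6 sp, C7 sp, C8 sp3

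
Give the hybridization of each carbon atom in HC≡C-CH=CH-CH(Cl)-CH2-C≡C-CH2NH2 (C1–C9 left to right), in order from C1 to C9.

C1 sp, C2 sp, C3 sp2, C4 sp2, C5 sp3, C6 sp3, C7 sp, C8 sp, C9 sp3

C1 (2 σ bonds, plus two π bonds) has steric number 2: sp.
C2 (2 σ bonds, plus two π bonds) has steric number 2: sp.
C3 is sp2: 3 σ bonds, plus one π bond, 3 electron-density regions.
C4 has 3 σ bonds, plus one π bond: steric number 3 → sp2.
C5 carries 4 σ bonds, giving a steric number of 4, so it is sp3.
C6 has 4 σ bonds: steric number 4 → sp3.
C7: 2 σ bonds, plus two π bonds — 2 electron domains, sp.
C8 carries 2 σ bonds, plus two π bonds, giving a steric number of 2, so it is sp.
C9 — 4 σ bonds. Steric number 4, so sp3.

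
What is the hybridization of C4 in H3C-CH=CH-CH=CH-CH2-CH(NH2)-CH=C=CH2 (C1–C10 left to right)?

sp2

C4 carries 3 σ bonds, plus one π bond, giving a steric number of 3, so it is sp2.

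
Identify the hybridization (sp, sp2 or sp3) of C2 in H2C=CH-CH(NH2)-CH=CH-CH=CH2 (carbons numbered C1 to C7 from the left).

sp^2

C2 carries 3 σ bonds, plus one π bond, giving a steric number of 3, so it is sp2.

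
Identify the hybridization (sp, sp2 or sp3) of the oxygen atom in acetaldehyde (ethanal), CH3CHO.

The oxygen atom — 1 σ bond and 2 lone pairs, plus one π bond. Steric number 3, so sp2.

sp²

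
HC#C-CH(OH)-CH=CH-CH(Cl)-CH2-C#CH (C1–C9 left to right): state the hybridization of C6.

C6 carries 4 σ bonds, giving a steric number of 4, so it is sp3.

sp3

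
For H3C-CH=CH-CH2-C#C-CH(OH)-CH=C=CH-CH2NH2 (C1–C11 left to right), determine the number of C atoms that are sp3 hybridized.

4

C1: sp3 ✓
C2: sp2
C3: sp2
C4: sp3 ✓
C5: sp
C6: sp
C7: sp3 ✓
C8: sp2
C9: sp
C10: sp2
C11: sp3 ✓
C1, C4, C7, C11 → 4 sp3 carbons.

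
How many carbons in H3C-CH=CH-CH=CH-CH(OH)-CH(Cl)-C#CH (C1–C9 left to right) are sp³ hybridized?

C1: sp3 ✓
C2: sp2
C3: sp2
C4: sp2
C5: sp2
C6: sp3 ✓
C7: sp3 ✓
C8: sp
C9: sp
C1, C6, C7 → 3 sp3 carbons.

3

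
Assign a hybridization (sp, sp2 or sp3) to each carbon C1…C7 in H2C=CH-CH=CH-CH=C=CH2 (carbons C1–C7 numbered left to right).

C1 — 3 σ bonds, plus one π bond. Steric number 3, so sp2.
C2 has 3 σ bonds, plus one π bond: steric number 3 → sp2.
C3 has 3 σ bonds, plus one π bond: steric number 3 → sp2.
C4 carries 3 σ bonds, plus one π bond, giving a steric number of 3, so it is sp2.
C5 — 3 σ bonds, plus one π bond. Steric number 3, so sp2.
C6 is sp: 2 σ bonds, plus two π bonds, 2 electron-density regions.
C7: 3 σ bonds, plus one π bond; 3 regions of electron density → sp2.

C1 sp2, C2 sp2, C3 sp2, C4 sp2, C5 sp2, C6 sp, C7 sp2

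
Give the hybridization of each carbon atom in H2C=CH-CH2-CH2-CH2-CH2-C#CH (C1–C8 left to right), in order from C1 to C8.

C1 is sp2: 3 σ bonds, plus one π bond, 3 electron-density regions.
C2 carries 3 σ bonds, plus one π bond, giving a steric number of 3, so it is sp2.
C3 (4 σ bonds) has steric number 4: sp3.
C4 carries 4 σ bonds, giving a steric number of 4, so it is sp3.
C5: 4 σ bonds; 4 regions of electron density → sp3.
C6 carries 4 σ bonds, giving a steric number of 4, so it is sp3.
C7 has 2 σ bonds, plus two π bonds: steric number 2 → sp.
C8 carries 2 σ bonds, plus two π bonds, giving a steric number of 2, so it is sp.

C1 sp2, C2 sp2, C3 sp3, C4 sp3, C5 sp3, C6 sp3, C7 sp, C8 sp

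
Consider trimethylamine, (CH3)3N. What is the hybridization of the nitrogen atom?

sp^3

The nitrogen atom has 3 σ bonds and 1 lone pair: steric number 4 → sp3.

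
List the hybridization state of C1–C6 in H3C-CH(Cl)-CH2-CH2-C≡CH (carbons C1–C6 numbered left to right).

C1 sp3, C2 sp3, C3 sp3, C4 sp3, C5 sp, C6 sp

C1 — 4 σ bonds. Steric number 4, so sp3.
C2: 4 σ bonds — 4 electron domains, sp3.
C3 (4 σ bonds) has steric number 4: sp3.
C4 carries 4 σ bonds, giving a steric number of 4, so it is sp3.
C5 carries 2 σ bonds, plus two π bonds, giving a steric number of 2, so it is sp.
C6: 2 σ bonds, plus two π bonds — 2 electron domains, sp.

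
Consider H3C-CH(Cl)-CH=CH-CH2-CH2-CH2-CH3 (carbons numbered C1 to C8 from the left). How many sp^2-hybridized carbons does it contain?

2

C1: sp3
C2: sp3
C3: sp2 ✓
C4: sp2 ✓
C5: sp3
C6: sp3
C7: sp3
C8: sp3
C3, C4 → 2 sp2 carbons.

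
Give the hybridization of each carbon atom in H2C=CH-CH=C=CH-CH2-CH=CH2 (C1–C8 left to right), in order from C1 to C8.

C1 sp2, C2 sp2, C3 sp2, C4 sp, C5 sp2, C6 sp3, C7 sp2, C8 sp2

C1: 3 σ bonds, plus one π bond — 3 electron domains, sp2.
C2: 3 σ bonds, plus one π bond; 3 regions of electron density → sp2.
C3 — 3 σ bonds, plus one π bond. Steric number 3, so sp2.
C4 is sp: 2 σ bonds, plus two π bonds, 2 electron-density regions.
C5: 3 σ bonds, plus one π bond; 3 regions of electron density → sp2.
C6 carries 4 σ bonds, giving a steric number of 4, so it is sp3.
C7 — 3 σ bonds, plus one π bond. Steric number 3, so sp2.
C8: 3 σ bonds, plus one π bond; 3 regions of electron density → sp2.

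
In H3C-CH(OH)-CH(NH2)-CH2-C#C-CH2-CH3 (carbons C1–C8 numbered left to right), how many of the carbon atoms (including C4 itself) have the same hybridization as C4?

6

C4 is sp3 (only σ bonds).
C1: sp3 ✓
C2: sp3 ✓
C3: sp3 ✓
C4: sp3 ✓
C5: sp
C6: sp
C7: sp3 ✓
C8: sp3 ✓
6 carbons are sp3.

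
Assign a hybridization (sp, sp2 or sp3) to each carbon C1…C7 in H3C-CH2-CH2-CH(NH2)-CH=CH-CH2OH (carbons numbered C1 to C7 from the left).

C1 — 4 σ bonds. Steric number 4, so sp3.
C2 — 4 σ bonds. Steric number 4, so sp3.
C3: 4 σ bonds — 4 electron domains, sp3.
C4: 4 σ bonds; 4 regions of electron density → sp3.
C5 — 3 σ bonds, plus one π bond. Steric number 3, so sp2.
C6 carries 3 σ bonds, plus one π bond, giving a steric number of 3, so it is sp2.
C7: 4 σ bonds; 4 regions of electron density → sp3.

C1 sp3, C2 sp3, C3 sp3, C4 sp3, C5 sp2, C6 sp2, C7 sp3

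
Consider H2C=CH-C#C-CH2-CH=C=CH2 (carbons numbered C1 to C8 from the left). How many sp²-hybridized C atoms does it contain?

4

C1: sp2 ✓
C2: sp2 ✓
C3: sp
C4: sp
C5: sp3
C6: sp2 ✓
C7: sp
C8: sp2 ✓
C1, C2, C6, C8 → 4 sp2 carbons.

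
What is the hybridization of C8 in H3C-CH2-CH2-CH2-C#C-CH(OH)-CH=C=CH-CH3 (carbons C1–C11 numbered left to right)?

sp²

C8 (3 σ bonds, plus one π bond) has steric number 3: sp2.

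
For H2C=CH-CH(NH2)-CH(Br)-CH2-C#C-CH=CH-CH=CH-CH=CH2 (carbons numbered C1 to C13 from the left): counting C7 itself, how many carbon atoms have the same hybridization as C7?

C7 is sp (two π bonds).
C1: sp2
C2: sp2
C3: sp3
C4: sp3
C5: sp3
C6: sp ✓
C7: sp ✓
C8: sp2
C9: sp2
C10: sp2
C11: sp2
C12: sp2
C13: sp2
2 carbons are sp.

2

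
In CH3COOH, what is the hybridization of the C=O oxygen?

sp^2

The C=O oxygen (1 σ bond and 2 lone pairs, plus one π bond) has steric number 3: sp2.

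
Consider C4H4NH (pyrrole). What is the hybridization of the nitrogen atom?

N has three σ bonds; its lone pair occupies the p orbital and is part of the aromatic π system, so N is sp2 (not the sp3 a naive steric count of 4 would give).

sp²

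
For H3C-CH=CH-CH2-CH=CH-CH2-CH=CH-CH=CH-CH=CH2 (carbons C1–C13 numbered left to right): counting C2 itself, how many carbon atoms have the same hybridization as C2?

10

C2 is sp2 (one π bond).
C1: sp3
C2: sp2 ✓
C3: sp2 ✓
C4: sp3
C5: sp2 ✓
C6: sp2 ✓
C7: sp3
C8: sp2 ✓
C9: sp2 ✓
C10: sp2 ✓
C11: sp2 ✓
C12: sp2 ✓
C13: sp2 ✓
10 carbons are sp2.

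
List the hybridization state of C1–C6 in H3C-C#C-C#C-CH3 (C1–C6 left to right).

C1 is sp3: 4 σ bonds, 4 electron-density regions.
C2: 2 σ bonds, plus two π bonds — 2 electron domains, sp.
C3: 2 σ bonds, plus two π bonds — 2 electron domains, sp.
C4: 2 σ bonds, plus two π bonds — 2 electron domains, sp.
C5 is sp: 2 σ bonds, plus two π bonds, 2 electron-density regions.
C6 carries 4 σ bonds, giving a steric number of 4, so it is sp3.

C1 sp3, C2 sp, C3 sp, C4 sp, C5 sp, C6 sp3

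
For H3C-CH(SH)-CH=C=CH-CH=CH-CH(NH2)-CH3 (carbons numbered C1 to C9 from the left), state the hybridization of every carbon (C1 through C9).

C1 (4 σ bonds) has steric number 4: sp3.
C2 has 4 σ bonds: steric number 4 → sp3.
C3 — 3 σ bonds, plus one π bond. Steric number 3, so sp2.
C4 has 2 σ bonds, plus two π bonds: steric number 2 → sp.
C5: 3 σ bonds, plus one π bond; 3 regions of electron density → sp2.
C6 has 3 σ bonds, plus one π bond: steric number 3 → sp2.
C7 (3 σ bonds, plus one π bond) has steric number 3: sp2.
C8 — 4 σ bonds. Steric number 4, so sp3.
C9 has 4 σ bonds: steric number 4 → sp3.

C1 sp3, C2 sp3, C3 sp2, C4 sp, C5 sp2, C6 sp2, C7 sp2, C8 sp3, C9 sp3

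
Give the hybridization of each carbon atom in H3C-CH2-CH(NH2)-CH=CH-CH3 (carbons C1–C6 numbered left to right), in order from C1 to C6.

C1: 4 σ bonds; 4 regions of electron density → sp3.
C2 — 4 σ bonds. Steric number 4, so sp3.
C3 is sp3: 4 σ bonds, 4 electron-density regions.
C4 is sp2: 3 σ bonds, plus one π bond, 3 electron-density regions.
C5 — 3 σ bonds, plus one π bond. Steric number 3, so sp2.
C6: 4 σ bonds — 4 electron domains, sp3.

C1 sp3, C2 sp3, C3 sp3, C4 sp2, C5 sp2, C6 sp3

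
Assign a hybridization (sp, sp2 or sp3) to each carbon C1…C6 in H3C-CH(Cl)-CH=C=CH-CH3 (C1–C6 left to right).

C1: 4 σ bonds; 4 regions of electron density → sp3.
C2 — 4 σ bonds. Steric number 4, so sp3.
C3: 3 σ bonds, plus one π bond — 3 electron domains, sp2.
C4: 2 σ bonds, plus two π bonds — 2 electron domains, sp.
C5 is sp2: 3 σ bonds, plus one π bond, 3 electron-density regions.
C6 is sp3: 4 σ bonds, 4 electron-density regions.

C1 sp3, C2 sp3, C3 sp2, C4 sp, C5 sp2, C6 sp3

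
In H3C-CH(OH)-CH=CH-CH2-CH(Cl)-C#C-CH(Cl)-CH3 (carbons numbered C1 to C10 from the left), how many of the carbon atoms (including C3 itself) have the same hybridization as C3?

2

C3 is sp2 (one π bond).
C1: sp3
C2: sp3
C3: sp2 ✓
C4: sp2 ✓
C5: sp3
C6: sp3
C7: sp
C8: sp
C9: sp3
C10: sp3
2 carbons are sp2.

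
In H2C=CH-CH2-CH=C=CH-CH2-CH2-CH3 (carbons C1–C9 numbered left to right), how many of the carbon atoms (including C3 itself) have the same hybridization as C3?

C3 is sp3 (only σ bonds).
C1: sp2
C2: sp2
C3: sp3 ✓
C4: sp2
C5: sp
C6: sp2
C7: sp3 ✓
C8: sp3 ✓
C9: sp3 ✓
4 carbons are sp3.

4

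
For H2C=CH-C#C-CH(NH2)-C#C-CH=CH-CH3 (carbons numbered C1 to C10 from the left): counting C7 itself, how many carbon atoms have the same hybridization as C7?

C7 is sp (two π bonds).
C1: sp2
C2: sp2
C3: sp ✓
C4: sp ✓
C5: sp3
C6: sp ✓
C7: sp ✓
C8: sp2
C9: sp2
C10: sp3
4 carbons are sp.

4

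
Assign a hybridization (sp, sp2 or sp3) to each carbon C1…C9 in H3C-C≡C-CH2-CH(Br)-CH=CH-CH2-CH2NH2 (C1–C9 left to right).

C1 sp3, C2 sp, C3 sp, C4 sp3, C5 sp3, C6 sp2, C7 sp2, C8 sp3, C9 sp3

C1 (4 σ bonds) has steric number 4: sp3.
C2 — 2 σ bonds, plus two π bonds. Steric number 2, so sp.
C3 — 2 σ bonds, plus two π bonds. Steric number 2, so sp.
C4 is sp3: 4 σ bonds, 4 electron-density regions.
C5 carries 4 σ bonds, giving a steric number of 4, so it is sp3.
C6: 3 σ bonds, plus one π bond; 3 regions of electron density → sp2.
C7 is sp2: 3 σ bonds, plus one π bond, 3 electron-density regions.
C8: 4 σ bonds; 4 regions of electron density → sp3.
C9: 4 σ bonds; 4 regions of electron density → sp3.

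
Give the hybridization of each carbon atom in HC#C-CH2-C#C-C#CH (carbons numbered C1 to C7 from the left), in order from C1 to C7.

C1 sp, C2 sp, C3 sp3, C4 sp, C5 sp, C6 sp, C7 sp

C1 carries 2 σ bonds, plus two π bonds, giving a steric number of 2, so it is sp.
C2: 2 σ bonds, plus two π bonds — 2 electron domains, sp.
C3: 4 σ bonds — 4 electron domains, sp3.
C4 (2 σ bonds, plus two π bonds) has steric number 2: sp.
C5 is sp: 2 σ bonds, plus two π bonds, 2 electron-density regions.
C6 has 2 σ bonds, plus two π bonds: steric number 2 → sp.
C7: 2 σ bonds, plus two π bonds; 2 regions of electron density → sp.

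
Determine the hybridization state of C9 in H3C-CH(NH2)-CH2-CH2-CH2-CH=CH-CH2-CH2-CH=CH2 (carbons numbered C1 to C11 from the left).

sp^3

C9 carries 4 σ bonds, giving a steric number of 4, so it is sp3.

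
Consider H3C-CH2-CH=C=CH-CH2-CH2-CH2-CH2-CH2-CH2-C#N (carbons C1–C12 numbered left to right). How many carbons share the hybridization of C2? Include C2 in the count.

C2 is sp3 (only σ bonds).
C1: sp3 ✓
C2: sp3 ✓
C3: sp2
C4: sp
C5: sp2
C6: sp3 ✓
C7: sp3 ✓
C8: sp3 ✓
C9: sp3 ✓
C10: sp3 ✓
C11: sp3 ✓
C12: sp
8 carbons are sp3.

8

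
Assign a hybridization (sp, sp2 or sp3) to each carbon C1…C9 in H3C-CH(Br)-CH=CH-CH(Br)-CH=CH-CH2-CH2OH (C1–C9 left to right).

C1 (4 σ bonds) has steric number 4: sp3.
C2 — 4 σ bonds. Steric number 4, so sp3.
C3 carries 3 σ bonds, plus one π bond, giving a steric number of 3, so it is sp2.
C4: 3 σ bonds, plus one π bond; 3 regions of electron density → sp2.
C5 (4 σ bonds) has steric number 4: sp3.
C6 carries 3 σ bonds, plus one π bond, giving a steric number of 3, so it is sp2.
C7 carries 3 σ bonds, plus one π bond, giving a steric number of 3, so it is sp2.
C8 (4 σ bonds) has steric number 4: sp3.
C9 has 4 σ bonds: steric number 4 → sp3.

C1 sp3, C2 sp3, C3 sp2, C4 sp2, C5 sp3, C6 sp2, C7 sp2, C8 sp3, C9 sp3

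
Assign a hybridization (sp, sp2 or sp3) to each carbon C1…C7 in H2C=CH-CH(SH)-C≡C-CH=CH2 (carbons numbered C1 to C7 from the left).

C1 sp2, C2 sp2, C3 sp3, C4 sp, C5 sp, C6 sp2, C7 sp2

C1 is sp2: 3 σ bonds, plus one π bond, 3 electron-density regions.
C2 (3 σ bonds, plus one π bond) has steric number 3: sp2.
C3: 4 σ bonds — 4 electron domains, sp3.
C4: 2 σ bonds, plus two π bonds; 2 regions of electron density → sp.
C5 has 2 σ bonds, plus two π bonds: steric number 2 → sp.
C6 — 3 σ bonds, plus one π bond. Steric number 3, so sp2.
C7 is sp2: 3 σ bonds, plus one π bond, 3 electron-density regions.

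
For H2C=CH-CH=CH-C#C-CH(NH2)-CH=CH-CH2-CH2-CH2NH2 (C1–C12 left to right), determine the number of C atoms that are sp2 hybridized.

C1: sp2 ✓
C2: sp2 ✓
C3: sp2 ✓
C4: sp2 ✓
C5: sp
C6: sp
C7: sp3
C8: sp2 ✓
C9: sp2 ✓
C10: sp3
C11: sp3
C12: sp3
C1, C2, C3, C4, C8, C9 → 6 sp2 carbons.

6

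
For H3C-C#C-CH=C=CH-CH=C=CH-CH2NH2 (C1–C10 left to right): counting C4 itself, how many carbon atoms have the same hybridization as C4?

4

C4 is sp2 (one π bond).
C1: sp3
C2: sp
C3: sp
C4: sp2 ✓
C5: sp
C6: sp2 ✓
C7: sp2 ✓
C8: sp
C9: sp2 ✓
C10: sp3
4 carbons are sp2.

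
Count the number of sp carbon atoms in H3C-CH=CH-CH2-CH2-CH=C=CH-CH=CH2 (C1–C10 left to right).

1

C1: sp3
C2: sp2
C3: sp2
C4: sp3
C5: sp3
C6: sp2
C7: sp ✓
C8: sp2
C9: sp2
C10: sp2
C7 → 1 sp carbon.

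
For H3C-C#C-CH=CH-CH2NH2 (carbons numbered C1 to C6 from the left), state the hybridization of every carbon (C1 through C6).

C1 sp3, C2 sp, C3 sp, C4 sp2, C5 sp2, C6 sp3

C1 carries 4 σ bonds, giving a steric number of 4, so it is sp3.
C2 is sp: 2 σ bonds, plus two π bonds, 2 electron-density regions.
C3: 2 σ bonds, plus two π bonds; 2 regions of electron density → sp.
C4 has 3 σ bonds, plus one π bond: steric number 3 → sp2.
C5 has 3 σ bonds, plus one π bond: steric number 3 → sp2.
C6 has 4 σ bonds: steric number 4 → sp3.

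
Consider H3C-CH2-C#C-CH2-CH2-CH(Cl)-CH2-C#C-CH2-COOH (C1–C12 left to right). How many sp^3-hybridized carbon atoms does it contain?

C1: sp3 ✓
C2: sp3 ✓
C3: sp
C4: sp
C5: sp3 ✓
C6: sp3 ✓
C7: sp3 ✓
C8: sp3 ✓
C9: sp
C10: sp
C11: sp3 ✓
C12: sp2
C1, C2, C5, C6, C7, C8, C11 → 7 sp3 carbons.

7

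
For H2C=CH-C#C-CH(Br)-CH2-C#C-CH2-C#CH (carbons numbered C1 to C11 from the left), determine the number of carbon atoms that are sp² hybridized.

2

C1: sp2 ✓
C2: sp2 ✓
C3: sp
C4: sp
C5: sp3
C6: sp3
C7: sp
C8: sp
C9: sp3
C10: sp
C11: sp
C1, C2 → 2 sp2 carbons.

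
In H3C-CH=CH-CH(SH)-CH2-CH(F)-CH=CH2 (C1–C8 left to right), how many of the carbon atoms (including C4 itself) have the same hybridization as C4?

4

C4 is sp3 (only σ bonds).
C1: sp3 ✓
C2: sp2
C3: sp2
C4: sp3 ✓
C5: sp3 ✓
C6: sp3 ✓
C7: sp2
C8: sp2
4 carbons are sp3.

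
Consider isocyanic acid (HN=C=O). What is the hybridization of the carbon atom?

The carbon atom: 2 σ bonds, plus two π bonds — 2 electron domains, sp.

sp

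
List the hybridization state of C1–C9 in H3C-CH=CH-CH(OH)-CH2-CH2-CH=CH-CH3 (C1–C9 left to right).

C1 sp3, C2 sp2, C3 sp2, C4 sp3, C5 sp3, C6 sp3, C7 sp2, C8 sp2, C9 sp3

C1: 4 σ bonds — 4 electron domains, sp3.
C2: 3 σ bonds, plus one π bond; 3 regions of electron density → sp2.
C3 (3 σ bonds, plus one π bond) has steric number 3: sp2.
C4: 4 σ bonds — 4 electron domains, sp3.
C5: 4 σ bonds; 4 regions of electron density → sp3.
C6: 4 σ bonds — 4 electron domains, sp3.
C7: 3 σ bonds, plus one π bond — 3 electron domains, sp2.
C8 — 3 σ bonds, plus one π bond. Steric number 3, so sp2.
C9: 4 σ bonds — 4 electron domains, sp3.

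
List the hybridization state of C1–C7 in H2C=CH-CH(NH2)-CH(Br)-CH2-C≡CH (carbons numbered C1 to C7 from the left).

C1 has 3 σ bonds, plus one π bond: steric number 3 → sp2.
C2: 3 σ bonds, plus one π bond; 3 regions of electron density → sp2.
C3 — 4 σ bonds. Steric number 4, so sp3.
C4 has 4 σ bonds: steric number 4 → sp3.
C5 has 4 σ bonds: steric number 4 → sp3.
C6: 2 σ bonds, plus two π bonds — 2 electron domains, sp.
C7 is sp: 2 σ bonds, plus two π bonds, 2 electron-density regions.

C1 sp2, C2 sp2, C3 sp3, C4 sp3, C5 sp3, C6 sp, C7 sp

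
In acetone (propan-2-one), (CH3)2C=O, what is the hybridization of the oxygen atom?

One σ bond + two lone pairs = steric number 3 → sp2.

sp^2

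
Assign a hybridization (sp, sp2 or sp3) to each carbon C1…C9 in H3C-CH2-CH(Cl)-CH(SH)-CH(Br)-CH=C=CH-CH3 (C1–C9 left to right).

C1: 4 σ bonds; 4 regions of electron density → sp3.
C2 has 4 σ bonds: steric number 4 → sp3.
C3: 4 σ bonds — 4 electron domains, sp3.
C4: 4 σ bonds — 4 electron domains, sp3.
C5: 4 σ bonds; 4 regions of electron density → sp3.
C6 (3 σ bonds, plus one π bond) has steric number 3: sp2.
C7 — 2 σ bonds, plus two π bonds. Steric number 2, so sp.
C8 carries 3 σ bonds, plus one π bond, giving a steric number of 3, so it is sp2.
C9: 4 σ bonds — 4 electron domains, sp3.

C1 sp3, C2 sp3, C3 sp3, C4 sp3, C5 sp3, C6 sp2, C7 sp, C8 sp2, C9 sp3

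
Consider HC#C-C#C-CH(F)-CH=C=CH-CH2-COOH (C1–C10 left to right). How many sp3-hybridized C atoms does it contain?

2

C1: sp
C2: sp
C3: sp
C4: sp
C5: sp3 ✓
C6: sp2
C7: sp
C8: sp2
C9: sp3 ✓
C10: sp2
C5, C9 → 2 sp3 carbons.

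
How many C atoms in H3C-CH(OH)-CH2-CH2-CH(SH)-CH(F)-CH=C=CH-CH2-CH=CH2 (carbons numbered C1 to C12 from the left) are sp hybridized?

C1: sp3
C2: sp3
C3: sp3
C4: sp3
C5: sp3
C6: sp3
C7: sp2
C8: sp ✓
C9: sp2
C10: sp3
C11: sp2
C12: sp2
C8 → 1 sp carbon.

1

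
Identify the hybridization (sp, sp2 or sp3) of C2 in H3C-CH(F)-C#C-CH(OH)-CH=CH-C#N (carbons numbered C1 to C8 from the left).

C2: 4 σ bonds; 4 regions of electron density → sp3.

sp³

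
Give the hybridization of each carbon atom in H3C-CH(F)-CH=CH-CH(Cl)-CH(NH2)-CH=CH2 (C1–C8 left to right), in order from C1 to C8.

C1 sp3, C2 sp3, C3 sp2, C4 sp2, C5 sp3, C6 sp3, C7 sp2, C8 sp2

C1 carries 4 σ bonds, giving a steric number of 4, so it is sp3.
C2 carries 4 σ bonds, giving a steric number of 4, so it is sp3.
C3 (3 σ bonds, plus one π bond) has steric number 3: sp2.
C4 carries 3 σ bonds, plus one π bond, giving a steric number of 3, so it is sp2.
C5 — 4 σ bonds. Steric number 4, so sp3.
C6 — 4 σ bonds. Steric number 4, so sp3.
C7: 3 σ bonds, plus one π bond — 3 electron domains, sp2.
C8: 3 σ bonds, plus one π bond; 3 regions of electron density → sp2.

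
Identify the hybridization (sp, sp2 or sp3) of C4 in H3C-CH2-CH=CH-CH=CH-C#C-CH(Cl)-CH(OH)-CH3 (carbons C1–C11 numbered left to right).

sp²

C4 carries 3 σ bonds, plus one π bond, giving a steric number of 3, so it is sp2.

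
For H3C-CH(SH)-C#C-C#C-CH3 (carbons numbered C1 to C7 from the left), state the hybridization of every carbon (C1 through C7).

C1: 4 σ bonds — 4 electron domains, sp3.
C2: 4 σ bonds; 4 regions of electron density → sp3.
C3 is sp: 2 σ bonds, plus two π bonds, 2 electron-density regions.
C4 carries 2 σ bonds, plus two π bonds, giving a steric number of 2, so it is sp.
C5: 2 σ bonds, plus two π bonds — 2 electron domains, sp.
C6 has 2 σ bonds, plus two π bonds: steric number 2 → sp.
C7 (4 σ bonds) has steric number 4: sp3.

C1 sp3, C2 sp3, C3 sp, C4 sp, C5 sp, C6 sp, C7 sp3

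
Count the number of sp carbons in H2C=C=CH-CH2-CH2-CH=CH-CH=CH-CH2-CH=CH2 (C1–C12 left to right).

C1: sp2
C2: sp ✓
C3: sp2
C4: sp3
C5: sp3
C6: sp2
C7: sp2
C8: sp2
C9: sp2
C10: sp3
C11: sp2
C12: sp2
C2 → 1 sp carbon.

1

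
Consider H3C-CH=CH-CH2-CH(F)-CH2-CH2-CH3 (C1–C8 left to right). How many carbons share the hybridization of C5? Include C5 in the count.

6

C5 is sp3 (only σ bonds).
C1: sp3 ✓
C2: sp2
C3: sp2
C4: sp3 ✓
C5: sp3 ✓
C6: sp3 ✓
C7: sp3 ✓
C8: sp3 ✓
6 carbons are sp3.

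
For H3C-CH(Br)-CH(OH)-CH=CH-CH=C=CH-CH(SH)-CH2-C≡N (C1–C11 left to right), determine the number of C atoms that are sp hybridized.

2

C1: sp3
C2: sp3
C3: sp3
C4: sp2
C5: sp2
C6: sp2
C7: sp ✓
C8: sp2
C9: sp3
C10: sp3
C11: sp ✓
C7, C11 → 2 sp carbons.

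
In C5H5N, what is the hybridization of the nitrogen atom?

N has two σ bonds and one lone pair in the ring plane (steric number 3 → sp2); its p orbital contributes one electron to the aromatic π system via the C=N double bond.

sp²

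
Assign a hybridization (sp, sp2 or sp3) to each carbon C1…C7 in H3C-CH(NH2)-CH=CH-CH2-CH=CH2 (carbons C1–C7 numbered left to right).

C1 (4 σ bonds) has steric number 4: sp3.
C2 — 4 σ bonds. Steric number 4, so sp3.
C3 has 3 σ bonds, plus one π bond: steric number 3 → sp2.
C4 is sp2: 3 σ bonds, plus one π bond, 3 electron-density regions.
C5 is sp3: 4 σ bonds, 4 electron-density regions.
C6 carries 3 σ bonds, plus one π bond, giving a steric number of 3, so it is sp2.
C7: 3 σ bonds, plus one π bond; 3 regions of electron density → sp2.

C1 sp3, C2 sp3, C3 sp2, C4 sp2, C5 sp3, C6 sp2, C7 sp2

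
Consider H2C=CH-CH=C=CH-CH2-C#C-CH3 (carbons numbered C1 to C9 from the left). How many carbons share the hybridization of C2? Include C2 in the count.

C2 is sp2 (one π bond).
C1: sp2 ✓
C2: sp2 ✓
C3: sp2 ✓
C4: sp
C5: sp2 ✓
C6: sp3
C7: sp
C8: sp
C9: sp3
4 carbons are sp2.

4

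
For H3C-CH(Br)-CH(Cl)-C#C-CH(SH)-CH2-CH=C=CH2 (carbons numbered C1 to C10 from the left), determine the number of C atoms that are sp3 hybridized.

C1: sp3 ✓
C2: sp3 ✓
C3: sp3 ✓
C4: sp
C5: sp
C6: sp3 ✓
C7: sp3 ✓
C8: sp2
C9: sp
C10: sp2
C1, C2, C3, C6, C7 → 5 sp3 carbons.

5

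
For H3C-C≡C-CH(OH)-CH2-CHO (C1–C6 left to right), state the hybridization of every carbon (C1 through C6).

C1: 4 σ bonds; 4 regions of electron density → sp3.
C2 has 2 σ bonds, plus two π bonds: steric number 2 → sp.
C3 — 2 σ bonds, plus two π bonds. Steric number 2, so sp.
C4 — 4 σ bonds. Steric number 4, so sp3.
C5 carries 4 σ bonds, giving a steric number of 4, so it is sp3.
C6: 3 σ bonds, plus one π bond — 3 electron domains, sp2.

C1 sp3, C2 sp, C3 sp, C4 sp3, C5 sp3, C6 sp2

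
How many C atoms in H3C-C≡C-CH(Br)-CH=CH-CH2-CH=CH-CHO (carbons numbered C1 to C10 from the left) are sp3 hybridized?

3

C1: sp3 ✓
C2: sp
C3: sp
C4: sp3 ✓
C5: sp2
C6: sp2
C7: sp3 ✓
C8: sp2
C9: sp2
C10: sp2
C1, C4, C7 → 3 sp3 carbons.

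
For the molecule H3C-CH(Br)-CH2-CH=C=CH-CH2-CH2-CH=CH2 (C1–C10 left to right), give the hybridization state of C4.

sp²

C4 carries 3 σ bonds, plus one π bond, giving a steric number of 3, so it is sp2.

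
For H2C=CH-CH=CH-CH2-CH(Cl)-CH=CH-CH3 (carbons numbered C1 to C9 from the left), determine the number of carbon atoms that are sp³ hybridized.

3

C1: sp2
C2: sp2
C3: sp2
C4: sp2
C5: sp3 ✓
C6: sp3 ✓
C7: sp2
C8: sp2
C9: sp3 ✓
C5, C6, C9 → 3 sp3 carbons.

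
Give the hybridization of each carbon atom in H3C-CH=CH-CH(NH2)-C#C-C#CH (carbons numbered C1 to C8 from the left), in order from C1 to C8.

C1 sp3, C2 sp2, C3 sp2, C4 sp3, C5 sp, C6 sp, C7 sp, C8 sp

C1 is sp3: 4 σ bonds, 4 electron-density regions.
C2 is sp2: 3 σ bonds, plus one π bond, 3 electron-density regions.
C3 (3 σ bonds, plus one π bond) has steric number 3: sp2.
C4: 4 σ bonds — 4 electron domains, sp3.
C5 — 2 σ bonds, plus two π bonds. Steric number 2, so sp.
C6 is sp: 2 σ bonds, plus two π bonds, 2 electron-density regions.
C7 — 2 σ bonds, plus two π bonds. Steric number 2, so sp.
C8 (2 σ bonds, plus two π bonds) has steric number 2: sp.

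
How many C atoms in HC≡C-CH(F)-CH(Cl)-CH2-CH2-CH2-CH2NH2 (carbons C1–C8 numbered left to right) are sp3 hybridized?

C1: sp
C2: sp
C3: sp3 ✓
C4: sp3 ✓
C5: sp3 ✓
C6: sp3 ✓
C7: sp3 ✓
C8: sp3 ✓
C3, C4, C5, C6, C7, C8 → 6 sp3 carbons.

6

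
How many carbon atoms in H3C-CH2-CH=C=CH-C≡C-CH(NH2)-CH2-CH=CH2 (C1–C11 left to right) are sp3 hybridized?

4

C1: sp3 ✓
C2: sp3 ✓
C3: sp2
C4: sp
C5: sp2
C6: sp
C7: sp
C8: sp3 ✓
C9: sp3 ✓
C10: sp2
C11: sp2
C1, C2, C8, C9 → 4 sp3 carbons.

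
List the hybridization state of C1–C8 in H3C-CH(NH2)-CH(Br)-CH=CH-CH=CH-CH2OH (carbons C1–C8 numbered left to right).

C1 sp3, C2 sp3, C3 sp3, C4 sp2, C5 sp2, C6 sp2, C7 sp2, C8 sp3

C1: 4 σ bonds — 4 electron domains, sp3.
C2 carries 4 σ bonds, giving a steric number of 4, so it is sp3.
C3 (4 σ bonds) has steric number 4: sp3.
C4 has 3 σ bonds, plus one π bond: steric number 3 → sp2.
C5: 3 σ bonds, plus one π bond; 3 regions of electron density → sp2.
C6: 3 σ bonds, plus one π bond; 3 regions of electron density → sp2.
C7 (3 σ bonds, plus one π bond) has steric number 3: sp2.
C8 carries 4 σ bonds, giving a steric number of 4, so it is sp3.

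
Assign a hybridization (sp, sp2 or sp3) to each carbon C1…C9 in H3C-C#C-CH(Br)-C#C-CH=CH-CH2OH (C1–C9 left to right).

C1 sp3, C2 sp, C3 sp, C4 sp3, C5 sp, C6 sp, C7 sp2, C8 sp2, C9 sp3

C1 (4 σ bonds) has steric number 4: sp3.
C2 carries 2 σ bonds, plus two π bonds, giving a steric number of 2, so it is sp.
C3 has 2 σ bonds, plus two π bonds: steric number 2 → sp.
C4 carries 4 σ bonds, giving a steric number of 4, so it is sp3.
C5 carries 2 σ bonds, plus two π bonds, giving a steric number of 2, so it is sp.
C6: 2 σ bonds, plus two π bonds; 2 regions of electron density → sp.
C7 has 3 σ bonds, plus one π bond: steric number 3 → sp2.
C8 carries 3 σ bonds, plus one π bond, giving a steric number of 3, so it is sp2.
C9: 4 σ bonds — 4 electron domains, sp3.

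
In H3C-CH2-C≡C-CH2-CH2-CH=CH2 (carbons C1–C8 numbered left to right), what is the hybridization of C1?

C1 carries 4 σ bonds, giving a steric number of 4, so it is sp3.

sp^3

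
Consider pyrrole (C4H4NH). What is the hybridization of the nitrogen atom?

N has three σ bonds; its lone pair occupies the p orbital and is part of the aromatic π system, so N is sp2 (not the sp3 a naive steric count of 4 would give).

sp²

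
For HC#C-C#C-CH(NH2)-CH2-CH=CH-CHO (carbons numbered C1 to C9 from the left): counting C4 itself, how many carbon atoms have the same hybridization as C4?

C4 is sp (two π bonds).
C1: sp ✓
C2: sp ✓
C3: sp ✓
C4: sp ✓
C5: sp3
C6: sp3
C7: sp2
C8: sp2
C9: sp2
4 carbons are sp.

4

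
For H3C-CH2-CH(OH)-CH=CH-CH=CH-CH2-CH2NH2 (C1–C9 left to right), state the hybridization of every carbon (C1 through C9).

C1 — 4 σ bonds. Steric number 4, so sp3.
C2 is sp3: 4 σ bonds, 4 electron-density regions.
C3 is sp3: 4 σ bonds, 4 electron-density regions.
C4: 3 σ bonds, plus one π bond; 3 regions of electron density → sp2.
C5: 3 σ bonds, plus one π bond; 3 regions of electron density → sp2.
C6 carries 3 σ bonds, plus one π bond, giving a steric number of 3, so it is sp2.
C7 has 3 σ bonds, plus one π bond: steric number 3 → sp2.
C8 carries 4 σ bonds, giving a steric number of 4, so it is sp3.
C9: 4 σ bonds — 4 electron domains, sp3.

C1 sp3, C2 sp3, C3 sp3, C4 sp2, C5 sp2, C6 sp2, C7 sp2, C8 sp3, C9 sp3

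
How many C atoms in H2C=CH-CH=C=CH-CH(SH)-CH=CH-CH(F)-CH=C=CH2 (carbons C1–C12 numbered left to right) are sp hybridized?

C1: sp2
C2: sp2
C3: sp2
C4: sp ✓
C5: sp2
C6: sp3
C7: sp2
C8: sp2
C9: sp3
C10: sp2
C11: sp ✓
C12: sp2
C4, C11 → 2 sp carbons.

2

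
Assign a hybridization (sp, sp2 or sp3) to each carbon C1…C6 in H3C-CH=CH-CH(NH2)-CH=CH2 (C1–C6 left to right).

C1 sp3, C2 sp2, C3 sp2, C4 sp3, C5 sp2, C6 sp2

C1 — 4 σ bonds. Steric number 4, so sp3.
C2: 3 σ bonds, plus one π bond — 3 electron domains, sp2.
C3: 3 σ bonds, plus one π bond; 3 regions of electron density → sp2.
C4 carries 4 σ bonds, giving a steric number of 4, so it is sp3.
C5: 3 σ bonds, plus one π bond; 3 regions of electron density → sp2.
C6 (3 σ bonds, plus one π bond) has steric number 3: sp2.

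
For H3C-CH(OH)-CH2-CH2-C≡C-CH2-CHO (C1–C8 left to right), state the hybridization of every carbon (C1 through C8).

C1 sp3, C2 sp3, C3 sp3, C4 sp3, C5 sp, C6 sp, C7 sp3, C8 sp2

C1: 4 σ bonds; 4 regions of electron density → sp3.
C2: 4 σ bonds; 4 regions of electron density → sp3.
C3 is sp3: 4 σ bonds, 4 electron-density regions.
C4 — 4 σ bonds. Steric number 4, so sp3.
C5: 2 σ bonds, plus two π bonds; 2 regions of electron density → sp.
C6 is sp: 2 σ bonds, plus two π bonds, 2 electron-density regions.
C7 has 4 σ bonds: steric number 4 → sp3.
C8 (3 σ bonds, plus one π bond) has steric number 3: sp2.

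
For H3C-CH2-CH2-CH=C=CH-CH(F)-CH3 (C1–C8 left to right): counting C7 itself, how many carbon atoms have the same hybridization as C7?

5

C7 is sp3 (only σ bonds).
C1: sp3 ✓
C2: sp3 ✓
C3: sp3 ✓
C4: sp2
C5: sp
C6: sp2
C7: sp3 ✓
C8: sp3 ✓
5 carbons are sp3.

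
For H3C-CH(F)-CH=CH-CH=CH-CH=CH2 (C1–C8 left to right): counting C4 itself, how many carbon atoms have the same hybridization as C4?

C4 is sp2 (one π bond).
C1: sp3
C2: sp3
C3: sp2 ✓
C4: sp2 ✓
C5: sp2 ✓
C6: sp2 ✓
C7: sp2 ✓
C8: sp2 ✓
6 carbons are sp2.

6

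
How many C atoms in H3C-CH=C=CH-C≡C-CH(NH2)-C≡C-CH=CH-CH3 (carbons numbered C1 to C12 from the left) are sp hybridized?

5

C1: sp3
C2: sp2
C3: sp ✓
C4: sp2
C5: sp ✓
C6: sp ✓
C7: sp3
C8: sp ✓
C9: sp ✓
C10: sp2
C11: sp2
C12: sp3
C3, C5, C6, C8, C9 → 5 sp carbons.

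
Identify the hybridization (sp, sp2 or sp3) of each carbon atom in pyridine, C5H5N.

sp2

Each carbon atom is sp2: 3 σ bonds, plus one π bond, 3 electron-density regions.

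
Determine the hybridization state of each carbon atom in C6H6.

sp2

Every ring carbon has three σ bonds and contributes one p electron to the aromatic π system.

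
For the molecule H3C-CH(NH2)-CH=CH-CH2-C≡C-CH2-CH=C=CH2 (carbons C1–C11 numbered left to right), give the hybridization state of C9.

C9 — 3 σ bonds, plus one π bond. Steric number 3, so sp2.

sp^2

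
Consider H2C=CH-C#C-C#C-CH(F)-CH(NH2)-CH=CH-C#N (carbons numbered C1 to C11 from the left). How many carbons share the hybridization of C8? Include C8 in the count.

2

C8 is sp3 (only σ bonds).
C1: sp2
C2: sp2
C3: sp
C4: sp
C5: sp
C6: sp
C7: sp3 ✓
C8: sp3 ✓
C9: sp2
C10: sp2
C11: sp
2 carbons are sp3.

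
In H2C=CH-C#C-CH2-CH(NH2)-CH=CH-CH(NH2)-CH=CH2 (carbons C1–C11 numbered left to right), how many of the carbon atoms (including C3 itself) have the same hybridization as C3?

2

C3 is sp (two π bonds).
C1: sp2
C2: sp2
C3: sp ✓
C4: sp ✓
C5: sp3
C6: sp3
C7: sp2
C8: sp2
C9: sp3
C10: sp2
C11: sp2
2 carbons are sp.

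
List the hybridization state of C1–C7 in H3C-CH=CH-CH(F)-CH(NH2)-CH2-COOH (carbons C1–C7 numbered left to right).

C1 is sp3: 4 σ bonds, 4 electron-density regions.
C2 (3 σ bonds, plus one π bond) has steric number 3: sp2.
C3: 3 σ bonds, plus one π bond — 3 electron domains, sp2.
C4 — 4 σ bonds. Steric number 4, so sp3.
C5: 4 σ bonds; 4 regions of electron density → sp3.
C6 carries 4 σ bonds, giving a steric number of 4, so it is sp3.
C7 — 3 σ bonds, plus one π bond. Steric number 3, so sp2.

C1 sp3, C2 sp2, C3 sp2, C4 sp3, C5 sp3, C6 sp3, C7 sp2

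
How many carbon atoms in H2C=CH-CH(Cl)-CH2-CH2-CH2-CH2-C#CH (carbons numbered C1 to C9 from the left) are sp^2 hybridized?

C1: sp2 ✓
C2: sp2 ✓
C3: sp3
C4: sp3
C5: sp3
C6: sp3
C7: sp3
C8: sp
C9: sp
C1, C2 → 2 sp2 carbons.

2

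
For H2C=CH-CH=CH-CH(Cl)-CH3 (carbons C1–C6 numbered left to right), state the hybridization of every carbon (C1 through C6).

C1 has 3 σ bonds, plus one π bond: steric number 3 → sp2.
C2 — 3 σ bonds, plus one π bond. Steric number 3, so sp2.
C3 (3 σ bonds, plus one π bond) has steric number 3: sp2.
C4 (3 σ bonds, plus one π bond) has steric number 3: sp2.
C5 is sp3: 4 σ bonds, 4 electron-density regions.
C6 is sp3: 4 σ bonds, 4 electron-density regions.

C1 sp2, C2 sp2, C3 sp2, C4 sp2, C5 sp3, C6 sp3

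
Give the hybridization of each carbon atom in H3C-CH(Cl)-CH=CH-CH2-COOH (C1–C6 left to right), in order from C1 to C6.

C1 sp3, C2 sp3, C3 sp2, C4 sp2, C5 sp3, C6 sp2

C1 — 4 σ bonds. Steric number 4, so sp3.
C2: 4 σ bonds — 4 electron domains, sp3.
C3 (3 σ bonds, plus one π bond) has steric number 3: sp2.
C4: 3 σ bonds, plus one π bond — 3 electron domains, sp2.
C5 — 4 σ bonds. Steric number 4, so sp3.
C6 is sp2: 3 σ bonds, plus one π bond, 3 electron-density regions.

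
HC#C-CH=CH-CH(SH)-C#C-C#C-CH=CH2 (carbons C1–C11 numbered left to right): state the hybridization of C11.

C11: 3 σ bonds, plus one π bond — 3 electron domains, sp2.

sp2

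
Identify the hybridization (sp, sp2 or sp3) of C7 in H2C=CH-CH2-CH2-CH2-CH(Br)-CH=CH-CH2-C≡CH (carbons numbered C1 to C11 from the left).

C7 is sp2: 3 σ bonds, plus one π bond, 3 electron-density regions.

sp^2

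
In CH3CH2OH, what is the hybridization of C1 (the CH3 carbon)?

sp³

C1 (the CH3 carbon) — 4 σ bonds. Steric number 4, so sp3.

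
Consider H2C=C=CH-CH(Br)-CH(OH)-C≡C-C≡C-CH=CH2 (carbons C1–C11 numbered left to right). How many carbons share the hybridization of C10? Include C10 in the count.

C10 is sp2 (one π bond).
C1: sp2 ✓
C2: sp
C3: sp2 ✓
C4: sp3
C5: sp3
C6: sp
C7: sp
C8: sp
C9: sp
C10: sp2 ✓
C11: sp2 ✓
4 carbons are sp2.

4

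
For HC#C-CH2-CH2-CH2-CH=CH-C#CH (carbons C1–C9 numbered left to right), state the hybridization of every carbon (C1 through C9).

C1 is sp: 2 σ bonds, plus two π bonds, 2 electron-density regions.
C2: 2 σ bonds, plus two π bonds; 2 regions of electron density → sp.
C3 (4 σ bonds) has steric number 4: sp3.
C4 (4 σ bonds) has steric number 4: sp3.
C5 is sp3: 4 σ bonds, 4 electron-density regions.
C6 (3 σ bonds, plus one π bond) has steric number 3: sp2.
C7 is sp2: 3 σ bonds, plus one π bond, 3 electron-density regions.
C8 (2 σ bonds, plus two π bonds) has steric number 2: sp.
C9 — 2 σ bonds, plus two π bonds. Steric number 2, so sp.

C1 sp, C2 sp, C3 sp3, C4 sp3, C5 sp3, C6 sp2, C7 sp2, C8 sp, C9 sp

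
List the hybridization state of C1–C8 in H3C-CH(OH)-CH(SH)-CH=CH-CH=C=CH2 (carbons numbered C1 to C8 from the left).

C1: 4 σ bonds — 4 electron domains, sp3.
C2 — 4 σ bonds. Steric number 4, so sp3.
C3: 4 σ bonds; 4 regions of electron density → sp3.
C4 (3 σ bonds, plus one π bond) has steric number 3: sp2.
C5 — 3 σ bonds, plus one π bond. Steric number 3, so sp2.
C6: 3 σ bonds, plus one π bond — 3 electron domains, sp2.
C7 (2 σ bonds, plus two π bonds) has steric number 2: sp.
C8: 3 σ bonds, plus one π bond — 3 electron domains, sp2.

C1 sp3, C2 sp3, C3 sp3, C4 sp2, C5 sp2, C6 sp2, C7 sp, C8 sp2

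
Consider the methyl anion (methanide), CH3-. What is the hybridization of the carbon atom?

sp3

Three σ bonds + one lone pair = steric number 4 → sp3, pyramidal.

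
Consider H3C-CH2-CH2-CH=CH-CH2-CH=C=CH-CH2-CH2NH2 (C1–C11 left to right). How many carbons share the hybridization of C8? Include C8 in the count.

C8 is sp (two π bonds).
C1: sp3
C2: sp3
C3: sp3
C4: sp2
C5: sp2
C6: sp3
C7: sp2
C8: sp ✓
C9: sp2
C10: sp3
C11: sp3
1 carbon is sp.

1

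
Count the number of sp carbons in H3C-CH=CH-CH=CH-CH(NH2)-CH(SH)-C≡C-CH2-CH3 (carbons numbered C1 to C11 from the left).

2

C1: sp3
C2: sp2
C3: sp2
C4: sp2
C5: sp2
C6: sp3
C7: sp3
C8: sp ✓
C9: sp ✓
C10: sp3
C11: sp3
C8, C9 → 2 sp carbons.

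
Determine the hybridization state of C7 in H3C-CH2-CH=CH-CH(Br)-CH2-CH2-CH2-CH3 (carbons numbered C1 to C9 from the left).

C7: 4 σ bonds; 4 regions of electron density → sp3.

sp3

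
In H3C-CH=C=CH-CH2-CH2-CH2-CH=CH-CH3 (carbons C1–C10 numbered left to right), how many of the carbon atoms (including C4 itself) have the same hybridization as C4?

4

C4 is sp2 (one π bond).
C1: sp3
C2: sp2 ✓
C3: sp
C4: sp2 ✓
C5: sp3
C6: sp3
C7: sp3
C8: sp2 ✓
C9: sp2 ✓
C10: sp3
4 carbons are sp2.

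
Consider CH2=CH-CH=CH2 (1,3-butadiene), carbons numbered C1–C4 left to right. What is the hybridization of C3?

sp^2

C3 is sp2: 3 σ bonds, plus one π bond, 3 electron-density regions.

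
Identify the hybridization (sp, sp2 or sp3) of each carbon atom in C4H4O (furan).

Each carbon atom is sp2: 3 σ bonds, plus one π bond, 3 electron-density regions.

sp²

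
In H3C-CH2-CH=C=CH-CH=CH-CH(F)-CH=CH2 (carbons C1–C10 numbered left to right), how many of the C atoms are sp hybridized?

1

C1: sp3
C2: sp3
C3: sp2
C4: sp ✓
C5: sp2
C6: sp2
C7: sp2
C8: sp3
C9: sp2
C10: sp2
C4 → 1 sp carbon.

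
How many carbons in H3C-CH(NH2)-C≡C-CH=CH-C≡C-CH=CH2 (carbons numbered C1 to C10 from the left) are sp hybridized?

C1: sp3
C2: sp3
C3: sp ✓
C4: sp ✓
C5: sp2
C6: sp2
C7: sp ✓
C8: sp ✓
C9: sp2
C10: sp2
C3, C4, C7, C8 → 4 sp carbons.

4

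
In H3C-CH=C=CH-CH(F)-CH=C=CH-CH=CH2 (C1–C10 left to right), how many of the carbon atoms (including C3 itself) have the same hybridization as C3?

2

C3 is sp (two π bonds).
C1: sp3
C2: sp2
C3: sp ✓
C4: sp2
C5: sp3
C6: sp2
C7: sp ✓
C8: sp2
C9: sp2
C10: sp2
2 carbons are sp.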